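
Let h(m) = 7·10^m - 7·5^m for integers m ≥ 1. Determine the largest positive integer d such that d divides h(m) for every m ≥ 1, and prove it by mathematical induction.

d = 35

Computing the first values: h(1) = 35 and h(2) = 525; gcd(35, 525) = 35, so d ≤ 35.
We prove 35 | 7·10^m - 7·5^m for all m ≥ 1 by induction on m.
Base case (m = 1): h(1) = 35 = 35·(1), so 35 | h(1).
Inductive step: suppose the statement holds for some k ≥ 1, i.e. 35 | h(k). Then
h(k+1) − 10·h(k) = (7·10^(k+1) - 7·5^(k+1)) − 10·(7·10^k - 7·5^k) = (-7)·5^k·(5 − 10) = (35)·5^k. Since 35 | h(k) by the inductive hypothesis, 35 | 10·h(k); and 35 | 35 since 35 = 35·1. Therefore 35 | h(k+1).
By induction, the statement is established for all m ≥ 1.
Therefore the largest such d is 35.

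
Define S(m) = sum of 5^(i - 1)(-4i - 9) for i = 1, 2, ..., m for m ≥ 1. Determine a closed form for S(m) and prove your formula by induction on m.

We claim S(m) = -5^m(m + 2) + 2 for all m ≥ 1.
Base case (m = 1): S(1) = -13, and the closed form gives -13. They agree.
Inductive step: assume the claim holds for m = i, so S(i) = -5^i(i + 2) + 2.
Then S(i+1) = S(i) + (5^i(-4i - 13)) = (-5^i(i + 2) + 2) + (5^i(-4i - 13)).
Simplifying, S(i+1) = -5·5^i·i - 15·5^i + 2 = -5^(i+1)((i+1) + 2) + 2,
which is the closed form with m = i+1.
This completes the induction.

S(m) = -5^m(m + 2) + 2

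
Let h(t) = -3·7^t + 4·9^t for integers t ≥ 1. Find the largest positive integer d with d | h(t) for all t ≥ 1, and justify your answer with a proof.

Computing the first values: h(1) = 15 and h(2) = 177; gcd(15, 177) = 3, so d ≤ 3.
We prove 3 | -3·7^t + 4·9^t for all t ≥ 1 by induction on t.
For the base case t = 1: h(1) = 15 = 3·(5), so 3 | h(1).
Inductive step: suppose the statement holds for some p ≥ 1, i.e. 3 | h(p). Then
h(p+1) − 9·h(p) = (-3·7^(p+1) + 4·9^(p+1)) − 9·(-3·7^p + 4·9^p) = (-3)·7^p·(7 − 9) = (6)·7^p. Since 3 | h(p) by the inductive hypothesis, 3 | 9·h(p); and 3 | 6 since 6 = 3·2. Therefore 3 | h(p+1).
By induction, the statement is established for all t ≥ 1.
Therefore the largest such d is 3.

d = 3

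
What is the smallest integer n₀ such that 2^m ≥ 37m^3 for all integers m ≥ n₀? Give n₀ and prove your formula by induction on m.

n₀ = 18

At m = 17: 131072 < 181781, so the inequality fails and n₀ ≥ 18. We prove 2^m ≥ 37m^3 for all m ≥ 18.
When m = 18: 2^m = 262144 and 37m^3 = 215784, so 262144 ≥ 215784.
Inductive step: assume the claim holds for m = p, so 2^p ≥ 37p^3.
Then 2^(p + 1) = 2·(2^p) ≥ 2·(37p^3).
Also, for p ≥ 18 we have 2·(37p^3) ≥ 37(p+1)^3, since 2 ≥ (1 + 1/p)^3 for all p ≥ 18.
Combining, 2^(p + 1) ≥ 37(p+1)^3.
This completes the induction.
Hence the smallest such n₀ is 18.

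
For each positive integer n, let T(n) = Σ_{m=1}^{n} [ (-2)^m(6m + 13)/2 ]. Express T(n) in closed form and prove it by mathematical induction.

T(n) = (-2)^n(2n + 5) - 5

We claim T(n) = (-2)^n(2n + 5) - 5 for all n ≥ 1.
Base step (n = 1): T(1) = -19, and the closed form gives -19. They agree.
Inductive step: assume the claim holds for n = m, so T(m) = (-2)^m(2m + 5) - 5.
Then T(m+1) = T(m) + ((-2)^m(-6m - 19)) = ((-2)^m(2m + 5) - 5) + ((-2)^m(-6m - 19)).
Simplifying, T(m+1) = -4(-2)^m·m - 14(-2)^m - 5 = (-2)^(m+1)(2(m+1) + 5) - 5,
which is the closed form with n = m+1.
By induction, the statement is established for all n ≥ 1.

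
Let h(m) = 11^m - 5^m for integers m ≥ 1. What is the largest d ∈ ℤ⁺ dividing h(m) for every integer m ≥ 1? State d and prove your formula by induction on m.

Computing the first values: h(1) = 6 and h(2) = 96; gcd(6, 96) = 6, so d ≤ 6.
We prove 6 | 11^m - 5^m for all m ≥ 1 by induction on m.
When m = 1: h(1) = 6 = 6·(1), so 6 | h(1).
For the inductive step, assume it holds for an arbitrary i ≥ 1, i.e. 6 | h(i). Then
11^{i+1} − 5^{i+1} = 11·11^i − 5·5^i = 11·(11^i − 5^i) + (6)·5^i. The first term is divisible by 6 by the inductive hypothesis, and the second term (6)·5^i is divisible by 6 since 6 | 6. Hence 6 | h(i+1).
Hence, by induction on m, the claim holds for every m ≥ 1.
Therefore the largest such d is 6.

d = 6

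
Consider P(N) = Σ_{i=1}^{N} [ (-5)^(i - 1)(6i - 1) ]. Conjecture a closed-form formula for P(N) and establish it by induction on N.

P(N) = -(-5)^N·N

We claim P(N) = -(-5)^N·N for all N ≥ 1.
Base case (N = 1): P(1) = 5, and the closed form gives 5. They agree.
Inductive step: suppose the statement holds for some i ≥ 1, so P(i) = -(-5)^i·i.
Then P(i+1) = P(i) + ((-5)^i(6i + 5)) = (-(-5)^i·i) + ((-5)^i(6i + 5)).
Simplifying, P(i+1) = 5(-5)^i(i + 1) = -(-5)^(i+1)·(i+1),
which is the closed form with N = i+1.
Hence, by induction on N, the claim holds for every N ≥ 1.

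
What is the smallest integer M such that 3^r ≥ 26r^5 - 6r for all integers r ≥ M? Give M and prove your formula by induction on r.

At r = 15: 14348907 < 19743660, so the inequality fails and M ≥ 16. We prove 3^r ≥ 26r^5 - 6r for all r ≥ 16.
Base step (r = 16): 3^r = 43046721 and 26r^5 - 6r = 27262880, so 43046721 ≥ 27262880.
Inductive step: assume the claim holds for r = i, so 3^i ≥ 26i^5 - 6i.
Then 3^(i + 1) = 3·(3^i) ≥ 3·(26i^5 - 6i).
Also, for i ≥ 16 we have 3·(26i^5 - 6i) ≥ 26(i+1)^5 - 6(i+1), since 3·(26i^5 - 6i) − (26(i+1)^5 - 6(i+1)) = 52i^5 - 130i^4 - 260i^3 - 260i^2 - 142i - 20, which is nonnegative for all i ≥ 16.
Combining, 3^(i + 1) ≥ 26(i+1)^5 - 6(i+1).
This completes the induction.
Hence the smallest such M is 16.

M = 16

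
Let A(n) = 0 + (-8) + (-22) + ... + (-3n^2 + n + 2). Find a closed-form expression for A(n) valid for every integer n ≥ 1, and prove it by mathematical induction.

We claim A(n) = -n(n - 1)(n + 2) for all n ≥ 1.
Base case (n = 1): A(1) = 0, and the closed form gives 0. They agree.
Inductive step: suppose the statement holds for some m ≥ 1, so A(m) = m(-m^2 - m + 2).
Then A(m+1) = A(m) + (m(-3m - 5)) = (m(-m^2 - m + 2)) + (m(-3m - 5)).
Simplifying, A(m+1) = -m(m + 1)(m + 3) = -(m+1)((m+1) - 1)((m+1) + 2),
which is the closed form with n = m+1.
Hence, by induction on n, the claim holds for every n ≥ 1.

A(n) = -n(n - 1)(n + 2)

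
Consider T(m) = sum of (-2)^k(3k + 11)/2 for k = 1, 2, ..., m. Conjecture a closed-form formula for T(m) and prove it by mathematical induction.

T(m) = (-2)^m(m + 4) - 4

We claim T(m) = (-2)^m(m + 4) - 4 for all m ≥ 1.
Base step (m = 1): T(1) = -14, and the closed form gives -14. They agree.
Inductive step: suppose the statement holds for some k ≥ 1, so T(k) = (-2)^k(k + 4) - 4.
Then T(k+1) = T(k) + ((-2)^k(-3k - 14)) = ((-2)^k(k + 4) - 4) + ((-2)^k(-3k - 14)).
Simplifying, T(k+1) = -2(-2)^k·k - 10(-2)^k - 4 = (-2)^(k+1)((k+1) + 4) - 4,
which is the closed form with m = k+1.
Hence, by induction on m, the claim holds for every m ≥ 1.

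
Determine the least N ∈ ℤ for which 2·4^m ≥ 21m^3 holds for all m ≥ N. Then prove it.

At m = 5: 2048 < 2625, so the inequality fails and N ≥ 6. We prove 2·4^m ≥ 21m^3 for all m ≥ 6.
When m = 6: 2·4^m = 8192 and 21m^3 = 4536, so 8192 ≥ 4536.
Inductive step: assume the claim holds for m = k, so 2·4^k ≥ 21k^3.
Then 2·4^(k + 1) = 4·(2·4^k) ≥ 4·(21k^3).
Also, for k ≥ 6 we have 4·(21k^3) ≥ 21(k+1)^3, since 4 ≥ (1 + 1/k)^3 for all k ≥ 6.
Combining, 2·4^(k + 1) ≥ 21(k+1)^3.
By induction, the statement is established for all m ≥ 6.
Hence the smallest such N is 6.

N = 6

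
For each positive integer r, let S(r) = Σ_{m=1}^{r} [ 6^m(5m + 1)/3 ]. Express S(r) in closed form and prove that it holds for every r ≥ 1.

S(r) = 2·6^r·r

We claim S(r) = 2·6^r·r for all r ≥ 1.
Base case (r = 1): S(1) = 12, and the closed form gives 12. They agree.
Inductive step: assume the claim holds for r = m, so S(m) = 2·6^m·m.
Then S(m+1) = S(m) + (6^m(10m + 12)) = (2·6^m·m) + (6^m(10m + 12)).
Simplifying, S(m+1) = 12·6^m(m + 1) = 2·6^(m+1)·(m+1),
which is the closed form with r = m+1.
By the principle of mathematical induction, the result holds for all r ≥ 1.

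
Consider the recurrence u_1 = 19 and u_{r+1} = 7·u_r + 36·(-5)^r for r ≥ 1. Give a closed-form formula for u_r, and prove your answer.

u_r = -3(-5)^r + 4·7^(r - 1)

Computing the first terms: u_1 = 19, u_2 = -47, u_3 = 571. This suggests u_r = -3(-5)^r + 4·7^(r - 1).
For the base case r = 1: the formula gives 19 = 19 = u_1.
For the inductive step, assume it holds for an arbitrary j ≥ 1, so u_j = -3(-5)^j + 4·7^(j - 1).
Then u_{j+1} = 7·u_j + 36·(-5)^j = 7·(-3(-5)^j + 4·7^(j - 1)) + 36·(-5)^j = -3(-5)^(j + 1) + 4·7^j = -3(-5)^(j+1) + 4·7^((j+1) - 1),
which is the claimed formula at r = j+1.
Hence, by induction on r, the claim holds for every r ≥ 1.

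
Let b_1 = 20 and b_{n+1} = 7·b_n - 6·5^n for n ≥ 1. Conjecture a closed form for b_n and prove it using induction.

Computing the first terms: b_1 = 20, b_2 = 110, b_3 = 620. This suggests b_n = 3·5^n + 5·7^(n - 1).
When n = 1: the formula gives 20 = 20 = b_1.
Inductive step: assume the claim holds for n = j, so b_j = 3·5^j + 5·7^(j - 1).
Then b_{j+1} = 7·b_j - 6·5^j = 7·(3·5^j + 5·7^(j - 1)) - 6·5^j = 3·5^(j + 1) + 5·7^j = 3·5^(j+1) + 5·7^((j+1) - 1),
which is the claimed formula at n = j+1.
By induction, the statement is established for all n ≥ 1.

b_n = 3·5^n + 5·7^(n - 1)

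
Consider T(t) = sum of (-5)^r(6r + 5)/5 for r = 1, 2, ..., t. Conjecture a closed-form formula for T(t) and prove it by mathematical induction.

T(t) = (-5)^t(t + 1) - 1

We claim T(t) = (-5)^t(t + 1) - 1 for all t ≥ 1.
Base case (t = 1): T(1) = -11, and the closed form gives -11. They agree.
For the inductive step, assume it holds for an arbitrary r ≥ 1, so T(r) = (-5)^r(r + 1) - 1.
Then T(r+1) = T(r) + ((-5)^r(-6r - 11)) = ((-5)^r(r + 1) - 1) + ((-5)^r(-6r - 11)).
Simplifying, T(r+1) = -5(-5)^r·r - 10(-5)^r - 1 = (-5)^(r+1)((r+1) + 1) - 1,
which is the closed form with t = r+1.
By the principle of mathematical induction, the result holds for all t ≥ 1.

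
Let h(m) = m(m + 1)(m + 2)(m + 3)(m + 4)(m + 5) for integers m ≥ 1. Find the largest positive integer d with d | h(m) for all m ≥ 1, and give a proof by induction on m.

d = 720

Computing the first values: h(1) = 720 and h(2) = 5040; gcd(720, 5040) = 720, so d ≤ 720.
We prove 720 | m(m + 1)(m + 2)(m + 3)(m + 4)(m + 5) for all m ≥ 1 by induction on m.
Base case (m = 1): h(1) = 720 = 720·(1), so 720 | h(1).
Suppose the result is true for m = i, i.e. 720 | h(i). Then
h(i+1) − h(i) = (i+1)·(i+2)·(i+3)·(i+4)·(i+5)·(i+6) − i·(i+1)·(i+2)·(i+3)·(i+4)·(i+5) = (i+1)·(i+2)·(i+3)·(i+4)·(i+5)·[(i+6) − i] = 6·(i+1)·(i+2)·(i+3)·(i+4)·(i+5). The product of 5 consecutive integers is divisible by (5)! = 120, so h(i+1) − h(i) is divisible by 6·120 = 720. By the inductive hypothesis 720 | h(i), hence 720 | h(i+1).
Hence, by induction on m, the claim holds for every m ≥ 1.
Therefore the largest such d is 720.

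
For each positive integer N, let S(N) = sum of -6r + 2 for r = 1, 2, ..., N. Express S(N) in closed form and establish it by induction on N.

S(N) = -N(3N + 1)

We claim S(N) = -N(3N + 1) for all N ≥ 1.
For the base case N = 1: S(1) = -4, and the closed form gives -4. They agree.
Inductive step: suppose the statement holds for some r ≥ 1, so S(r) = r(-3r - 1).
Then S(r+1) = S(r) + (-6r - 4) = (r(-3r - 1)) + (-6r - 4).
Simplifying, S(r+1) = -(r + 1)(3r + 4) = -(r+1)(3(r+1) + 1),
which is the closed form with N = r+1.
This completes the induction.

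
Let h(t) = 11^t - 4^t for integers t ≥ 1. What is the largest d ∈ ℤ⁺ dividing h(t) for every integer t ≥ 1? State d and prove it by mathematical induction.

Computing the first values: h(1) = 7 and h(2) = 105; gcd(7, 105) = 7, so d ≤ 7.
We prove 7 | 11^t - 4^t for all t ≥ 1 by induction on t.
Base step (t = 1): h(1) = 7 = 7·(1), so 7 | h(1).
For the inductive step, assume it holds for an arbitrary r ≥ 1, i.e. 7 | h(r). Then
11^{r+1} − 4^{r+1} = 11·11^r − 4·4^r = 11·(11^r − 4^r) + (7)·4^r. The first term is divisible by 7 by the inductive hypothesis, and the second term (7)·4^r is divisible by 7 since 7 | 7. Hence 7 | h(r+1).
This completes the induction.
Therefore the largest such d is 7.

d = 7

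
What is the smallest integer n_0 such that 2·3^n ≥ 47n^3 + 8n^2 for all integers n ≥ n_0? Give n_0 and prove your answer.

n_0 = 9

At n = 8: 13122 < 24576, so the inequality fails and n_0 ≥ 9. We prove 2·3^n ≥ 47n^3 + 8n^2 for all n ≥ 9.
When n = 9: 2·3^n = 39366 and 47n^3 + 8n^2 = 34911, so 39366 ≥ 34911.
Suppose the result is true for n = r, so 2·3^r ≥ 47r^3 + 8r^2.
Then 2·3^(r + 1) = 3·(2·3^r) ≥ 3·(47r^3 + 8r^2).
Also, for r ≥ 9 we have 3·(47r^3 + 8r^2) ≥ 47(r+1)^3 + 8(r+1)^2, since 3·(47r^3 + 8r^2) − (47(r+1)^3 + 8(r+1)^2) = 94r^3 - 125r^2 - 157r - 55, which is nonnegative for all r ≥ 9.
Combining, 2·3^(r + 1) ≥ 47(r+1)^3 + 8(r+1)^2.
By the principle of mathematical induction, the result holds for all n ≥ 9.
Hence the smallest such n_0 is 9.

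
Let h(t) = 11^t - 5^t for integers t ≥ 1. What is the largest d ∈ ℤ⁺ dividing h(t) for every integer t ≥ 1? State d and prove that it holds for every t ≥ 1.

Computing the first values: h(1) = 6 and h(2) = 96; gcd(6, 96) = 6, so d ≤ 6.
We prove 6 | 11^t - 5^t for all t ≥ 1 by induction on t.
Base step (t = 1): h(1) = 6 = 6·(1), so 6 | h(1).
Inductive step: assume the claim holds for t = k, i.e. 6 | h(k). Then
11^{k+1} − 5^{k+1} = 11·11^k − 5·5^k = 11·(11^k − 5^k) + (6)·5^k. The first term is divisible by 6 by the inductive hypothesis, and the second term (6)·5^k is divisible by 6 since 6 | 6. Hence 6 | h(k+1).
By the principle of mathematical induction, the result holds for all t ≥ 1.
Therefore the largest such d is 6.

d = 6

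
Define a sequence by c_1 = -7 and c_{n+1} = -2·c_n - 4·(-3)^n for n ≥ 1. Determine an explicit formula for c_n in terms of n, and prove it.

c_n = 5(-2)^(n - 1) + 4(-3)^n

Computing the first terms: c_1 = -7, c_2 = 26, c_3 = -88. This suggests c_n = 5(-2)^(n - 1) + 4(-3)^n.
When n = 1: the formula gives -7 = -7 = c_1.
Suppose the result is true for n = k, so c_k = 5(-2)^(k - 1) + 4(-3)^k.
Then c_{k+1} = -2·c_k - 4·(-3)^k = -2·(5(-2)^(k - 1) + 4(-3)^k) - 4·(-3)^k = 5(-2)^k + 4(-3)^(k + 1) = 5(-2)^((k+1) - 1) + 4(-3)^(k+1),
which is the claimed formula at n = k+1.
Hence, by induction on n, the claim holds for every n ≥ 1.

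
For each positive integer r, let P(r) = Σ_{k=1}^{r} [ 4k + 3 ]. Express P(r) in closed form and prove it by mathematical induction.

P(r) = r(2r + 5)

We claim P(r) = r(2r + 5) for all r ≥ 1.
Base case (r = 1): P(1) = 7, and the closed form gives 7. They agree.
Inductive step: assume the claim holds for r = k, so P(k) = k(2k + 5).
Then P(k+1) = P(k) + (4k + 7) = (k(2k + 5)) + (4k + 7).
Simplifying, P(k+1) = (k + 1)(2k + 7) = (k+1)(2(k+1) + 5),
which is the closed form with r = k+1.
Hence, by induction on r, the claim holds for every r ≥ 1.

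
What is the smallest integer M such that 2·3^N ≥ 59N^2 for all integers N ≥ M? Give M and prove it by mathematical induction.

At N = 6: 1458 < 2124, so the inequality fails and M ≥ 7. We prove 2·3^N ≥ 59N^2 for all N ≥ 7.
Base case (N = 7): 2·3^N = 4374 and 59N^2 = 2891, so 4374 ≥ 2891.
Suppose the result is true for N = k, so 2·3^k ≥ 59k^2.
Then 2·3^(k + 1) = 3·(2·3^k) ≥ 3·(59k^2).
Also, for k ≥ 7 we have 3·(59k^2) ≥ 59(k+1)^2, since 3 ≥ (1 + 1/k)^2 for all k ≥ 7.
Combining, 2·3^(k + 1) ≥ 59(k+1)^2.
By induction, the statement is established for all N ≥ 7.
Hence the smallest such M is 7.

M = 7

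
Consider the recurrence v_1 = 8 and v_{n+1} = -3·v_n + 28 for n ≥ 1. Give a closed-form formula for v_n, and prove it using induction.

v_n = (-3)^(n - 1) + 7

Computing the first terms: v_1 = 8, v_2 = 4, v_3 = 16. This suggests v_n = (-3)^(n - 1) + 7.
When n = 1: the formula gives 8 = 8 = v_1.
Inductive step: suppose the statement holds for some m ≥ 1, so v_m = (-3)^(m - 1) + 7.
Then v_{m+1} = -3·v_m + 28 = -3·((-3)^(m - 1) + 7) + 28 = (-3)^m + 7 = (-3)^((m+1) - 1) + 7,
which is the claimed formula at n = m+1.
This completes the induction.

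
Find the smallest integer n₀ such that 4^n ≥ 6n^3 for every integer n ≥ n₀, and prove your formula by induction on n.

n₀ = 5

At n = 4: 256 < 384, so the inequality fails and n₀ ≥ 5. We prove 4^n ≥ 6n^3 for all n ≥ 5.
When n = 5: 4^n = 1024 and 6n^3 = 750, so 1024 ≥ 750.
Inductive step: suppose the statement holds for some m ≥ 5, so 4^m ≥ 6m^3.
Then 4^(m + 1) = 4·(4^m) ≥ 4·(6m^3).
Also, for m ≥ 5 we have 4·(6m^3) ≥ 6(m+1)^3, since 4 ≥ (1 + 1/m)^3 for all m ≥ 5.
Combining, 4^(m + 1) ≥ 6(m+1)^3.
By induction, the statement is established for all n ≥ 5.
Hence the smallest such n₀ is 5.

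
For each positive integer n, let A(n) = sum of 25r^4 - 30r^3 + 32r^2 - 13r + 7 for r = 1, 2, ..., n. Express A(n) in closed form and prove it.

A(n) = n(5n^4 + 5n^3 + 4n^2 + 2n + 5)

We claim A(n) = n(5n^4 + 5n^3 + 4n^2 + 2n + 5) for all n ≥ 1.
Base case (n = 1): A(1) = 21, and the closed form gives 21. They agree.
Inductive step: assume the claim holds for n = r, so A(r) = r(5r^4 + 5r^3 + 4r^2 + 2r + 5).
Then A(r+1) = A(r) + (25r^4 + 70r^3 + 92r^2 + 61r + 21) = (r(5r^4 + 5r^3 + 4r^2 + 2r + 5)) + (25r^4 + 70r^3 + 92r^2 + 61r + 21).
Simplifying, A(r+1) = (r + 1)(5r^4 + 25r^3 + 49r^2 + 45r + 21) = (r+1)(5(r+1)^4 + 5(r+1)^3 + 4(r+1)^2 + 2(r+1) + 5),
which is the closed form with n = r+1.
Hence, by induction on n, the claim holds for every n ≥ 1.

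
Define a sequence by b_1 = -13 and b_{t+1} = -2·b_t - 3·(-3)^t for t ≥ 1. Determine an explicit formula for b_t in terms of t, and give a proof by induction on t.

Computing the first terms: b_1 = -13, b_2 = 35, b_3 = -97. This suggests b_t = -(-2)^(t + 1) - (-3)^(t + 1).
Base step (t = 1): the formula gives -13 = -13 = b_1.
For the inductive step, assume it holds for an arbitrary m ≥ 1, so b_m = -(-2)^(m + 1) - (-3)^(m + 1).
Then b_{m+1} = -2·b_m - 3·(-3)^m = -2·(-(-2)^(m + 1) - (-3)^(m + 1)) - 3·(-3)^m = -(-2)^(m + 2) - (-3)^(m + 2) = -(-2)^((m+1) + 1) - (-3)^((m+1) + 1),
which is the claimed formula at t = m+1.
By induction, the statement is established for all t ≥ 1.

b_t = -(-2)^(t + 1) - (-3)^(t + 1)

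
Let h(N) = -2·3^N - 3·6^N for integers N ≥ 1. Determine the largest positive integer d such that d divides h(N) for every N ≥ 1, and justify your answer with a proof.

Computing the first values: h(1) = -24 and h(2) = -126; gcd(-24, -126) = 6, so d ≤ 6.
We prove 6 | -2·3^N - 3·6^N for all N ≥ 1 by induction on N.
For the base case N = 1: h(1) = -24 = 6·(-4), so 6 | h(1).
For the inductive step, assume it holds for an arbitrary i ≥ 1, i.e. 6 | h(i). Then
h(i+1) − 6·h(i) = (-2·3^(i+1) - 3·6^(i+1)) − 6·(-2·3^i - 3·6^i) = (-2)·3^i·(3 − 6) = (6)·3^i. Since 6 | h(i) by the inductive hypothesis, 6 | 6·h(i); and 6 | 6 since 6 = 6·1. Therefore 6 | h(i+1).
Hence, by induction on N, the claim holds for every N ≥ 1.
Therefore the largest such d is 6.

d = 6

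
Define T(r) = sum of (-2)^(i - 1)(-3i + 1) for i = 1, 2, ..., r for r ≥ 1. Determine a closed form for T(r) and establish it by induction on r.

T(r) = (-2)^r·r

We claim T(r) = (-2)^r·r for all r ≥ 1.
When r = 1: T(1) = -2, and the closed form gives -2. They agree.
Inductive step: suppose the statement holds for some i ≥ 1, so T(i) = (-2)^i·i.
Then T(i+1) = T(i) + ((-2)^i(-3i - 2)) = ((-2)^i·i) + ((-2)^i(-3i - 2)).
Simplifying, T(i+1) = (-2)^(i + 1)(i + 1) = (-2)^(i+1)·(i+1),
which is the closed form with r = i+1.
This completes the induction.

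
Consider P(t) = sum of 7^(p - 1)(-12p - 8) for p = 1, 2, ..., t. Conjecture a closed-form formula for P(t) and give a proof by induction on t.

We claim P(t) = -7^t(2t + 1) + 1 for all t ≥ 1.
Base step (t = 1): P(1) = -20, and the closed form gives -20. They agree.
For the inductive step, assume it holds for an arbitrary p ≥ 1, so P(p) = -7^p(2p + 1) + 1.
Then P(p+1) = P(p) + (7^p(-12p - 20)) = (-7^p(2p + 1) + 1) + (7^p(-12p - 20)).
Simplifying, P(p+1) = -14·7^p·p - 21·7^p + 1 = -7^(p+1)(2(p+1) + 1) + 1,
which is the closed form with t = p+1.
By the principle of mathematical induction, the result holds for all t ≥ 1.

P(t) = -7^t(2t + 1) + 1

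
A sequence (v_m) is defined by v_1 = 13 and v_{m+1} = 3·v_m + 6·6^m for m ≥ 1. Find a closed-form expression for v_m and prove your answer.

Computing the first terms: v_1 = 13, v_2 = 75, v_3 = 441. This suggests v_m = 3^(m - 1) + 2·6^m.
For the base case m = 1: the formula gives 13 = 13 = v_1.
Suppose the result is true for m = r, so v_r = 3^(r - 1) + 2·6^r.
Then v_{r+1} = 3·v_r + 6·6^r = 3·(3^(r - 1) + 2·6^r) + 6·6^r = 3^r + 2·6^(r + 1) = 3^((r+1) - 1) + 2·6^(r+1),
which is the claimed formula at m = r+1.
Hence, by induction on m, the claim holds for every m ≥ 1.

v_m = 3^(m - 1) + 2·6^m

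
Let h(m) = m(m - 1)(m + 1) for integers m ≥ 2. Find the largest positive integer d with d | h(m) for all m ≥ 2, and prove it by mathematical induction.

d = 6

Computing the first values: h(2) = 6 and h(3) = 24; gcd(6, 24) = 6, so d ≤ 6.
We prove 6 | m(m - 1)(m + 1) for all m ≥ 2 by induction on m.
When m = 2: h(2) = 6 = 6·(1), so 6 | h(2).
Inductive step: assume the claim holds for m = j, i.e. 6 | h(j). Then
h(j+1) − h(j) = j·(j+1)·(j+2) − (j-1)·j·(j+1) = j·(j+1)·[(j+2) − (j-1)] = 3·j·(j+1). The product of 2 consecutive integers is divisible by (2)! = 2, so h(j+1) − h(j) is divisible by 3·2 = 6. By the inductive hypothesis 6 | h(j), hence 6 | h(j+1).
Hence, by induction on m, the claim holds for every m ≥ 2.
Therefore the largest such d is 6.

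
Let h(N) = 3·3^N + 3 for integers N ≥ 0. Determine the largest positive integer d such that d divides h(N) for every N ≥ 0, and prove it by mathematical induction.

Computing the first values: h(0) = 6 and h(1) = 12; gcd(6, 12) = 6, so d ≤ 6.
We prove 6 | 3·3^N + 3 for all N ≥ 0 by induction on N.
Base step (N = 0): h(0) = 6 = 6·(1), so 6 | h(0).
For the inductive step, assume it holds for an arbitrary k ≥ 0, i.e. 6 | h(k). Then
h(k+1) = 3·3^(k+1) + 3 = 3·(3·3^k + 3) - 6 = 3·h(k) - 6. The first term is divisible by 6 by the inductive hypothesis, and -6 is divisible by 6. Hence 6 | h(k+1).
By the principle of mathematical induction, the result holds for all N ≥ 0.
Therefore the largest such d is 6.

d = 6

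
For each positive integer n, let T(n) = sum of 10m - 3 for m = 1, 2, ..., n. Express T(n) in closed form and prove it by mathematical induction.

We claim T(n) = n(5n + 2) for all n ≥ 1.
For the base case n = 1: T(1) = 7, and the closed form gives 7. They agree.
For the inductive step, assume it holds for an arbitrary m ≥ 1, so T(m) = m(5m + 2).
Then T(m+1) = T(m) + (10m + 7) = (m(5m + 2)) + (10m + 7).
Simplifying, T(m+1) = (m + 1)(5m + 7) = (m+1)(5(m+1) + 2),
which is the closed form with n = m+1.
Hence, by induction on n, the claim holds for every n ≥ 1.

T(n) = n(5n + 2)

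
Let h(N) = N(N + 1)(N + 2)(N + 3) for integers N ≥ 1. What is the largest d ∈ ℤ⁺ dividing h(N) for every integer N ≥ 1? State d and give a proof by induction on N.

Computing the first values: h(1) = 24 and h(2) = 120; gcd(24, 120) = 24, so d ≤ 24.
We prove 24 | N(N + 1)(N + 2)(N + 3) for all N ≥ 1 by induction on N.
When N = 1: h(1) = 24 = 24·(1), so 24 | h(1).
For the inductive step, assume it holds for an arbitrary m ≥ 1, i.e. 24 | h(m). Then
h(m+1) − h(m) = (m+1)·(m+2)·(m+3)·(m+4) − m·(m+1)·(m+2)·(m+3) = (m+1)·(m+2)·(m+3)·[(m+4) − m] = 4·(m+1)·(m+2)·(m+3). The product of 3 consecutive integers is divisible by (3)! = 6, so h(m+1) − h(m) is divisible by 4·6 = 24. By the inductive hypothesis 24 | h(m), hence 24 | h(m+1).
This completes the induction.
Therefore the largest such d is 24.

d = 24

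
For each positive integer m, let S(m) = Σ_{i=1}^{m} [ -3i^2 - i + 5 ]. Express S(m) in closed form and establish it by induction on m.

We claim S(m) = -m(m^2 + 2m - 4) for all m ≥ 1.
Base case (m = 1): S(1) = 1, and the closed form gives 1. They agree.
Inductive step: suppose the statement holds for some i ≥ 1, so S(i) = i(-i^2 - 2i + 4).
Then S(i+1) = S(i) + (-i - 3(i + 1)^2 + 4) = (i(-i^2 - 2i + 4)) + (-i - 3(i + 1)^2 + 4).
Simplifying, S(i+1) = -(i + 1)(i^2 + 4i - 1) = -(i+1)((i+1)^2 + 2(i+1) - 4),
which is the closed form with m = i+1.
By the principle of mathematical induction, the result holds for all m ≥ 1.

S(m) = -m(m^2 + 2m - 4)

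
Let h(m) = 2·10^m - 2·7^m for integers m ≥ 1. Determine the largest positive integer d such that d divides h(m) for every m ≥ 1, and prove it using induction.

Computing the first values: h(1) = 6 and h(2) = 102; gcd(6, 102) = 6, so d ≤ 6.
We prove 6 | 2·10^m - 2·7^m for all m ≥ 1 by induction on m.
Base step (m = 1): h(1) = 6 = 6·(1), so 6 | h(1).
Inductive step: assume the claim holds for m = i, i.e. 6 | h(i). Then
h(i+1) − 10·h(i) = (2·10^(i+1) - 2·7^(i+1)) − 10·(2·10^i - 2·7^i) = (-2)·7^i·(7 − 10) = (6)·7^i. Since 6 | h(i) by the inductive hypothesis, 6 | 10·h(i); and 6 | 6 since 6 = 6·1. Therefore 6 | h(i+1).
By induction, the statement is established for all m ≥ 1.
Therefore the largest such d is 6.

d = 6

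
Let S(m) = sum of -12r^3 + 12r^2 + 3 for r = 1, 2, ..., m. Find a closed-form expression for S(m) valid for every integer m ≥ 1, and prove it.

We claim S(m) = -m(3m^3 + 2m^2 - 3m - 5) for all m ≥ 1.
When m = 1: S(1) = 3, and the closed form gives 3. They agree.
Inductive step: suppose the statement holds for some r ≥ 1, so S(r) = r(-3r^3 - 2r^2 + 3r + 5).
Then S(r+1) = S(r) + (-12r^3 - 24r^2 - 12r + 3) = (r(-3r^3 - 2r^2 + 3r + 5)) + (-12r^3 - 24r^2 - 12r + 3).
Simplifying, S(r+1) = -(r + 1)(3r^3 + 11r^2 + 10r - 3) = -(r+1)(3(r+1)^3 + 2(r+1)^2 - 3(r+1) - 5),
which is the closed form with m = r+1.
By induction, the statement is established for all m ≥ 1.

S(m) = -m(3m^3 + 2m^2 - 3m - 5)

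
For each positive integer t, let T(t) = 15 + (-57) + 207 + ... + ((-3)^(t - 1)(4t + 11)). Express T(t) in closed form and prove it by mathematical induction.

We claim T(t) = -(-3)^t(t + 3) + 3 for all t ≥ 1.
Base case (t = 1): T(1) = 15, and the closed form gives 15. They agree.
For the inductive step, assume it holds for an arbitrary m ≥ 1, so T(m) = -(-3)^m(m + 3) + 3.
Then T(m+1) = T(m) + ((-3)^m(4m + 15)) = (-(-3)^m(m + 3) + 3) + ((-3)^m(4m + 15)).
Simplifying, T(m+1) = 3(-3)^m·m + 12(-3)^m + 3 = -(-3)^(m+1)((m+1) + 3) + 3,
which is the closed form with t = m+1.
Hence, by induction on t, the claim holds for every t ≥ 1.

T(t) = -(-3)^t(t + 3) + 3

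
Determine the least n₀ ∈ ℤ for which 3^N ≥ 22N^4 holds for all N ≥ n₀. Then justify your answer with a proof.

n₀ = 12

At N = 11: 177147 < 322102, so the inequality fails and n₀ ≥ 12. We prove 3^N ≥ 22N^4 for all N ≥ 12.
Base case (N = 12): 3^N = 531441 and 22N^4 = 456192, so 531441 ≥ 456192.
Suppose the result is true for N = p, so 3^p ≥ 22p^4.
Then 3^(p + 1) = 3·(3^p) ≥ 3·(22p^4).
Also, for p ≥ 12 we have 3·(22p^4) ≥ 22(p+1)^4, since 3 ≥ (1 + 1/p)^4 for all p ≥ 12.
Combining, 3^(p + 1) ≥ 22(p+1)^4.
This completes the induction.
Hence the smallest such n₀ is 12.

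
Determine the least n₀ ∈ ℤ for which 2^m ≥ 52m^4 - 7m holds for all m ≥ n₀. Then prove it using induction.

n₀ = 25

At m = 24: 16777216 < 17252184, so the inequality fails and n₀ ≥ 25. We prove 2^m ≥ 52m^4 - 7m for all m ≥ 25.
When m = 25: 2^m = 33554432 and 52m^4 - 7m = 20312325, so 33554432 ≥ 20312325.
Suppose the result is true for m = j, so 2^j ≥ 52j^4 - 7j.
Then 2^(j + 1) = 2·(2^j) ≥ 2·(52j^4 - 7j).
Also, for j ≥ 25 we have 2·(52j^4 - 7j) ≥ 52(j+1)^4 - 7(j+1), since 2·(52j^4 - 7j) − (52(j+1)^4 - 7(j+1)) = 52j^4 - 208j^3 - 312j^2 - 215j - 45, which is nonnegative for all j ≥ 25.
Combining, 2^(j + 1) ≥ 52(j+1)^4 - 7(j+1).
Hence, by induction on m, the claim holds for every m ≥ 25.
Hence the smallest such n₀ is 25.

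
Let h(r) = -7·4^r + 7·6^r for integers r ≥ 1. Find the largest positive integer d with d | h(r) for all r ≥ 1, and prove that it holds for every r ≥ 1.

Computing the first values: h(1) = 14 and h(2) = 140; gcd(14, 140) = 14, so d ≤ 14.
We prove 14 | -7·4^r + 7·6^r for all r ≥ 1 by induction on r.
Base case (r = 1): h(1) = 14 = 14·(1), so 14 | h(1).
Suppose the result is true for r = k, i.e. 14 | h(k). Then
h(k+1) − 6·h(k) = (-7·4^(k+1) + 7·6^(k+1)) − 6·(-7·4^k + 7·6^k) = (-7)·4^k·(4 − 6) = (14)·4^k. Since 14 | h(k) by the inductive hypothesis, 14 | 6·h(k); and 14 | 14 since 14 = 14·1. Therefore 14 | h(k+1).
By induction, the statement is established for all r ≥ 1.
Therefore the largest such d is 14.

d = 14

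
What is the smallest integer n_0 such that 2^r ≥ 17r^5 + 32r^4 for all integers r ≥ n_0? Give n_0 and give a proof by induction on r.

At r = 28: 268435456 < 312245248, so the inequality fails and n_0 ≥ 29. We prove 2^r ≥ 17r^5 + 32r^4 for all r ≥ 29.
Base step (r = 29): 2^r = 536870912 and 17r^5 + 32r^4 = 371322525, so 536870912 ≥ 371322525.
Inductive step: assume the claim holds for r = m, so 2^m ≥ 17m^5 + 32m^4.
Then 2^(m + 1) = 2·(2^m) ≥ 2·(17m^5 + 32m^4).
Also, for m ≥ 29 we have 2·(17m^5 + 32m^4) ≥ 17(m+1)^5 + 32(m+1)^4, since 2·(17m^5 + 32m^4) − (17(m+1)^5 + 32(m+1)^4) = 17m^5 - 53m^4 - 298m^3 - 362m^2 - 213m - 49, which is nonnegative for all m ≥ 29.
Combining, 2^(m + 1) ≥ 17(m+1)^5 + 32(m+1)^4.
By the principle of mathematical induction, the result holds for all r ≥ 29.
Hence the smallest such n_0 is 29.

n_0 = 29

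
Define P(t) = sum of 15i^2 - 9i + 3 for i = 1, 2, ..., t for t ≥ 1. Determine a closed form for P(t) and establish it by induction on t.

P(t) = t(5t^2 + 3t + 1)

We claim P(t) = t(5t^2 + 3t + 1) for all t ≥ 1.
Base step (t = 1): P(1) = 9, and the closed form gives 9. They agree.
Inductive step: suppose the statement holds for some i ≥ 1, so P(i) = i(5i^2 + 3i + 1).
Then P(i+1) = P(i) + (15i^2 + 21i + 9) = (i(5i^2 + 3i + 1)) + (15i^2 + 21i + 9).
Simplifying, P(i+1) = (i + 1)(5i^2 + 13i + 9) = (i+1)(5(i+1)^2 + 3(i+1) + 1),
which is the closed form with t = i+1.
This completes the induction.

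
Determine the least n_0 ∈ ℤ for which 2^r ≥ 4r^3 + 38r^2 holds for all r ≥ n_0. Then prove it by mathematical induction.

n_0 = 15

At r = 14: 16384 < 18424, so the inequality fails and n_0 ≥ 15. We prove 2^r ≥ 4r^3 + 38r^2 for all r ≥ 15.
Base step (r = 15): 2^r = 32768 and 4r^3 + 38r^2 = 22050, so 32768 ≥ 22050.
Suppose the result is true for r = j, so 2^j ≥ 4j^3 + 38j^2.
Then 2^(j + 1) = 2·(2^j) ≥ 2·(4j^3 + 38j^2).
Also, for j ≥ 15 we have 2·(4j^3 + 38j^2) ≥ 4(j+1)^3 + 38(j+1)^2, since 2·(4j^3 + 38j^2) − (4(j+1)^3 + 38(j+1)^2) = 4j^3 + 26j^2 - 88j - 42, which is nonnegative for all j ≥ 15.
Combining, 2^(j + 1) ≥ 4(j+1)^3 + 38(j+1)^2.
By the principle of mathematical induction, the result holds for all r ≥ 15.
Hence the smallest such n_0 is 15.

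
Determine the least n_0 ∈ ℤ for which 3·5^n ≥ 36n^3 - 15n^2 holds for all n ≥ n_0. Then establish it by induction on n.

At n = 4: 1875 < 2064, so the inequality fails and n_0 ≥ 5. We prove 3·5^n ≥ 36n^3 - 15n^2 for all n ≥ 5.
When n = 5: 3·5^n = 9375 and 36n^3 - 15n^2 = 4125, so 9375 ≥ 4125.
For the inductive step, assume it holds for an arbitrary j ≥ 5, so 3·5^j ≥ 36j^3 - 15j^2.
Then 3·5^(j + 1) = 5·(3·5^j) ≥ 5·(36j^3 - 15j^2).
Also, for j ≥ 5 we have 5·(36j^3 - 15j^2) ≥ 36(j+1)^3 - 15(j+1)^2, since 5·(36j^3 - 15j^2) − (36(j+1)^3 - 15(j+1)^2) = 144j^3 - 168j^2 - 78j - 21, which is nonnegative for all j ≥ 5.
Combining, 3·5^(j + 1) ≥ 36(j+1)^3 - 15(j+1)^2.
This completes the induction.
Hence the smallest such n_0 is 5.

n_0 = 5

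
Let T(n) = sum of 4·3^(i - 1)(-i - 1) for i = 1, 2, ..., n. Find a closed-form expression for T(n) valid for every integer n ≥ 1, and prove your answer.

T(n) = -3^n(2n + 1) + 1

We claim T(n) = -3^n(2n + 1) + 1 for all n ≥ 1.
Base case (n = 1): T(1) = -8, and the closed form gives -8. They agree.
Inductive step: assume the claim holds for n = i, so T(i) = -3^i(2i + 1) + 1.
Then T(i+1) = T(i) + (4·3^i(-i - 2)) = (-3^i(2i + 1) + 1) + (4·3^i(-i - 2)).
Simplifying, T(i+1) = -6·3^i·i - 9·3^i + 1 = -3^(i+1)(2(i+1) + 1) + 1,
which is the closed form with n = i+1.
This completes the induction.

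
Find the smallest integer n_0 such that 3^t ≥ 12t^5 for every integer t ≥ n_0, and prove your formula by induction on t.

n_0 = 15

At t = 14: 4782969 < 6453888, so the inequality fails and n_0 ≥ 15. We prove 3^t ≥ 12t^5 for all t ≥ 15.
Base step (t = 15): 3^t = 14348907 and 12t^5 = 9112500, so 14348907 ≥ 9112500.
Inductive step: assume the claim holds for t = p, so 3^p ≥ 12p^5.
Then 3^(p + 1) = 3·(3^p) ≥ 3·(12p^5).
Also, for p ≥ 15 we have 3·(12p^5) ≥ 12(p+1)^5, since 3 ≥ (1 + 1/p)^5 for all p ≥ 15.
Combining, 3^(p + 1) ≥ 12(p+1)^5.
Hence, by induction on t, the claim holds for every t ≥ 15.
Hence the smallest such n_0 is 15.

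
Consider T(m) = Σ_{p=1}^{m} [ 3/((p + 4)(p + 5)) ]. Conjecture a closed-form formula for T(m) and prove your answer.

We claim T(m) = 3m/(5(m + 5)) for all m ≥ 1.
Base step (m = 1): T(1) = 1/10, and the closed form gives 1/10. They agree.
Inductive step: assume the claim holds for m = p, so T(p) = 3p/(5(p + 5)).
Then T(p+1) = T(p) + (3/((p + 5)(p + 6))) = (3p/(5(p + 5))) + (3/((p + 5)(p + 6))).
Simplifying, T(p+1) = 3(p + 1)/(5(p + 6)) = 3(p+1)/(5((p+1) + 5)),
which is the closed form with m = p+1.
By the principle of mathematical induction, the result holds for all m ≥ 1.

T(m) = 3m/(5(m + 5))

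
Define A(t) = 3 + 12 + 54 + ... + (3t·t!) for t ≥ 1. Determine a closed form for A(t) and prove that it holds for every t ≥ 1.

A(t) = (3t + 3)t! - 3

We claim A(t) = (3t + 3)t! - 3 for all t ≥ 1.
For the base case t = 1: A(1) = 3, and the closed form gives 3. They agree.
For the inductive step, assume it holds for an arbitrary m ≥ 1, so A(m) = (3m + 3)m! - 3.
Then A(m+1) = A(m) + (3(m + 1)(m + 1)!) = ((3m + 3)m! - 3) + (3(m + 1)(m + 1)!).
Simplifying, A(m+1) = (3(m+1) + 3)(m+1)! - 3,
which is the closed form with t = m+1.
Hence, by induction on t, the claim holds for every t ≥ 1.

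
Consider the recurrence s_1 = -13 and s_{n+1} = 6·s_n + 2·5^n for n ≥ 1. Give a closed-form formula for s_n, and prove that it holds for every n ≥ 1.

Computing the first terms: s_1 = -13, s_2 = -68, s_3 = -358. This suggests s_n = -2·5^n - 3·6^(n - 1).
For the base case n = 1: the formula gives -13 = -13 = s_1.
Inductive step: assume the claim holds for n = r, so s_r = -2·5^r - 3·6^(r - 1).
Then s_{r+1} = 6·s_r + 2·5^r = 6·(-2·5^r - 3·6^(r - 1)) + 2·5^r = -2·5^(r + 1) - 3·6^r = -2·5^(r+1) - 3·6^((r+1) - 1),
which is the claimed formula at n = r+1.
By induction, the statement is established for all n ≥ 1.

s_n = -2·5^n - 3·6^(n - 1)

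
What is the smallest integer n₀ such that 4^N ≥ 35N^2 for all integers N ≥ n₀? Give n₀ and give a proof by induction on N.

At N = 4: 256 < 560, so the inequality fails and n₀ ≥ 5. We prove 4^N ≥ 35N^2 for all N ≥ 5.
Base case (N = 5): 4^N = 1024 and 35N^2 = 875, so 1024 ≥ 875.
Inductive step: assume the claim holds for N = k, so 4^k ≥ 35k^2.
Then 4^(k + 1) = 4·(4^k) ≥ 4·(35k^2).
Also, for k ≥ 5 we have 4·(35k^2) ≥ 35(k+1)^2, since 4 ≥ (1 + 1/k)^2 for all k ≥ 5.
Combining, 4^(k + 1) ≥ 35(k+1)^2.
This completes the induction.
Hence the smallest such n₀ is 5.

n₀ = 5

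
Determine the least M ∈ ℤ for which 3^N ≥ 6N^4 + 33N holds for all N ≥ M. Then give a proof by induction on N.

M = 11

At N = 10: 59049 < 60330, so the inequality fails and M ≥ 11. We prove 3^N ≥ 6N^4 + 33N for all N ≥ 11.
For the base case N = 11: 3^N = 177147 and 6N^4 + 33N = 88209, so 177147 ≥ 88209.
Inductive step: suppose the statement holds for some i ≥ 11, so 3^i ≥ 6i^4 + 33i.
Then 3^(i + 1) = 3·(3^i) ≥ 3·(6i^4 + 33i).
Also, for i ≥ 11 we have 3·(6i^4 + 33i) ≥ 6(i+1)^4 + 33(i+1), since 3·(6i^4 + 33i) − (6(i+1)^4 + 33(i+1)) = 12i^4 - 24i^3 - 36i^2 + 42i - 39, which is nonnegative for all i ≥ 11.
Combining, 3^(i + 1) ≥ 6(i+1)^4 + 33(i+1).
This completes the induction.
Hence the smallest such M is 11.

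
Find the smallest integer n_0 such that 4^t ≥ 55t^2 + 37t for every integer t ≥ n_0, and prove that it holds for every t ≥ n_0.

At t = 5: 1024 < 1560, so the inequality fails and n_0 ≥ 6. We prove 4^t ≥ 55t^2 + 37t for all t ≥ 6.
Base step (t = 6): 4^t = 4096 and 55t^2 + 37t = 2202, so 4096 ≥ 2202.
For the inductive step, assume it holds for an arbitrary j ≥ 6, so 4^j ≥ 55j^2 + 37j.
Then 4^(j + 1) = 4·(4^j) ≥ 4·(55j^2 + 37j).
Also, for j ≥ 6 we have 4·(55j^2 + 37j) ≥ 55(j+1)^2 + 37(j+1), since 4·(55j^2 + 37j) − (55(j+1)^2 + 37(j+1)) = 165j^2 + j - 92, which is nonnegative for all j ≥ 6.
Combining, 4^(j + 1) ≥ 55(j+1)^2 + 37(j+1).
This completes the induction.
Hence the smallest such n_0 is 6.

n_0 = 6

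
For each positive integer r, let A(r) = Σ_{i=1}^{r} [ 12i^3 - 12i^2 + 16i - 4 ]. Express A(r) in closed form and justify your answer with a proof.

A(r) = r(3r^3 + 2r^2 + 5r + 2)

We claim A(r) = r(3r^3 + 2r^2 + 5r + 2) for all r ≥ 1.
For the base case r = 1: A(1) = 12, and the closed form gives 12. They agree.
Inductive step: suppose the statement holds for some i ≥ 1, so A(i) = i(3i^3 + 2i^2 + 5i + 2).
Then A(i+1) = A(i) + (12i^3 + 24i^2 + 28i + 12) = (i(3i^3 + 2i^2 + 5i + 2)) + (12i^3 + 24i^2 + 28i + 12).
Simplifying, A(i+1) = (i + 1)(3i^3 + 11i^2 + 18i + 12) = (i+1)(3(i+1)^3 + 2(i+1)^2 + 5(i+1) + 2),
which is the closed form with r = i+1.
By the principle of mathematical induction, the result holds for all r ≥ 1.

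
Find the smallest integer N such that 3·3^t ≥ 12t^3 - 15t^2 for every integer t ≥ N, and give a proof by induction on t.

At t = 5: 729 < 1125, so the inequality fails and N ≥ 6. We prove 3·3^t ≥ 12t^3 - 15t^2 for all t ≥ 6.
Base case (t = 6): 3·3^t = 2187 and 12t^3 - 15t^2 = 2052, so 2187 ≥ 2052.
Suppose the result is true for t = m, so 3·3^m ≥ 12m^3 - 15m^2.
Then 3·3^(m + 1) = 3·(3·3^m) ≥ 3·(12m^3 - 15m^2).
Also, for m ≥ 6 we have 3·(12m^3 - 15m^2) ≥ 12(m+1)^3 - 15(m+1)^2, since 3·(12m^3 - 15m^2) − (12(m+1)^3 - 15(m+1)^2) = 24m^3 - 66m^2 - 6m + 3, which is nonnegative for all m ≥ 6.
Combining, 3·3^(m + 1) ≥ 12(m+1)^3 - 15(m+1)^2.
By induction, the statement is established for all t ≥ 6.
Hence the smallest such N is 6.

N = 6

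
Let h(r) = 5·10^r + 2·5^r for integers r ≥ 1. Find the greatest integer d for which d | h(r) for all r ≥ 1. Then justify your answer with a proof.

d = 10

Computing the first values: h(1) = 60 and h(2) = 550; gcd(60, 550) = 10, so d ≤ 10.
We prove 10 | 5·10^r + 2·5^r for all r ≥ 1 by induction on r.
For the base case r = 1: h(1) = 60 = 10·(6), so 10 | h(1).
Inductive step: suppose the statement holds for some k ≥ 1, i.e. 10 | h(k). Then
h(k+1) − 10·h(k) = (5·10^(k+1) + 2·5^(k+1)) − 10·(5·10^k + 2·5^k) = (2)·5^k·(5 − 10) = (-10)·5^k. Since 10 | h(k) by the inductive hypothesis, 10 | 10·h(k); and 10 | -10 since -10 = 10·-1. Therefore 10 | h(k+1).
Hence, by induction on r, the claim holds for every r ≥ 1.
Therefore the largest such d is 10.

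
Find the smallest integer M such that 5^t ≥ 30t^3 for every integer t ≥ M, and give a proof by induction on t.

At t = 5: 3125 < 3750, so the inequality fails and M ≥ 6. We prove 5^t ≥ 30t^3 for all t ≥ 6.
Base step (t = 6): 5^t = 15625 and 30t^3 = 6480, so 15625 ≥ 6480.
For the inductive step, assume it holds for an arbitrary i ≥ 6, so 5^i ≥ 30i^3.
Then 5^(i + 1) = 5·(5^i) ≥ 5·(30i^3).
Also, for i ≥ 6 we have 5·(30i^3) ≥ 30(i+1)^3, since 5 ≥ (1 + 1/i)^3 for all i ≥ 6.
Combining, 5^(i + 1) ≥ 30(i+1)^3.
By the principle of mathematical induction, the result holds for all t ≥ 6.
Hence the smallest such M is 6.

M = 6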